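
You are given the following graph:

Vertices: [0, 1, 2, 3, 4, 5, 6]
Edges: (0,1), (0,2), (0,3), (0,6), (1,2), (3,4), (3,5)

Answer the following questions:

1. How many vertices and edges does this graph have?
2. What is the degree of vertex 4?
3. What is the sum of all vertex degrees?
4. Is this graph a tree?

Count: 7 vertices, 7 edges.
Vertex 4 has neighbors [3], degree = 1.
Handshaking lemma: 2 * 7 = 14.
A tree on 7 vertices has 6 edges. This graph has 7 edges (1 extra). Not a tree.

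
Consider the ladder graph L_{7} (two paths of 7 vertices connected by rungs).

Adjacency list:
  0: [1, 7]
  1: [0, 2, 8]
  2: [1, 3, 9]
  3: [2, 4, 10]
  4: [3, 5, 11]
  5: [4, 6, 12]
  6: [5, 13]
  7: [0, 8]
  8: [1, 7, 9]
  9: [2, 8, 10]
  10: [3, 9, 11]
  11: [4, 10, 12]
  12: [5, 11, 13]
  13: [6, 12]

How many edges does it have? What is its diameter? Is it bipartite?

Ladder graph L_{7}: 7 rungs + 2 * (7-1) path edges = 7 + 12 = 19 edges.
Diameter = 7.
Ladder graphs are bipartite (alternating coloring along each path).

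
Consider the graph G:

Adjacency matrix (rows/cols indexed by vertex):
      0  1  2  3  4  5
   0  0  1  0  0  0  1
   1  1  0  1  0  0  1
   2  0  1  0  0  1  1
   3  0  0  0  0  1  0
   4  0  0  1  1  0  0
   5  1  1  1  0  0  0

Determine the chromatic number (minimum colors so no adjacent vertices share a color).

The graph has a maximum clique of size 3 (lower bound on chromatic number).
A valid 3-coloring: {0: 1, 1: 0, 2: 1, 3: 1, 4: 0, 5: 2}.
Chromatic number = 3.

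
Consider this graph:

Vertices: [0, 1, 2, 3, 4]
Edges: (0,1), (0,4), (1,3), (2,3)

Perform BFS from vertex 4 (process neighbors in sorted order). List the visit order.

BFS from vertex 4 (neighbors processed in ascending order):
Visit order: 4, 0, 1, 3, 2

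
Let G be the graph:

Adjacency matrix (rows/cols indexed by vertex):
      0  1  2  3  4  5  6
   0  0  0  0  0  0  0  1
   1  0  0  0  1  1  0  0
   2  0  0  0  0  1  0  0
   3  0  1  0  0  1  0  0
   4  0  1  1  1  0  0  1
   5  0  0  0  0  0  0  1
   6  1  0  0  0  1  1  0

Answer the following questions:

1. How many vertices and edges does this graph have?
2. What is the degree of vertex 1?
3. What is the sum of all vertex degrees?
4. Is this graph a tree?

Count: 7 vertices, 7 edges.
Vertex 1 has neighbors [3, 4], degree = 2.
Handshaking lemma: 2 * 7 = 14.
A tree on 7 vertices has 6 edges. This graph has 7 edges (1 extra). Not a tree.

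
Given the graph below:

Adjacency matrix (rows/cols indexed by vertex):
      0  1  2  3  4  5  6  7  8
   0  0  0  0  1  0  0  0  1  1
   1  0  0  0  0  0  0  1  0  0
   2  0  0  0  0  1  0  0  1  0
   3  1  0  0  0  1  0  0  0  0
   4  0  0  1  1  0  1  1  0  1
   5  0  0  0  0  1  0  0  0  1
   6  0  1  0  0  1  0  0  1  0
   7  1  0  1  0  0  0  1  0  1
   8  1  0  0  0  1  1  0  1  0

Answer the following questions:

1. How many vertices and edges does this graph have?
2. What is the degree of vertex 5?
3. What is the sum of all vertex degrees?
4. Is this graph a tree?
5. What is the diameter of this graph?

Count: 9 vertices, 13 edges.
Vertex 5 has neighbors [4, 8], degree = 2.
Handshaking lemma: 2 * 13 = 26.
A tree on 9 vertices has 8 edges. This graph has 13 edges (5 extra). Not a tree.
Diameter (longest shortest path) = 3.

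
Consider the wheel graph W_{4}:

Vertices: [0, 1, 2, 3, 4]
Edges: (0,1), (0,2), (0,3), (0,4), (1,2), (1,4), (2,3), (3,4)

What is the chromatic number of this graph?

W_{4} = C_{4} plus a hub adjacent to every cycle vertex.
The outer cycle needs 2 colors (even cycle); the hub is adjacent to all of them so needs a fresh color.
Chromatic number = 2 + 1 = 3.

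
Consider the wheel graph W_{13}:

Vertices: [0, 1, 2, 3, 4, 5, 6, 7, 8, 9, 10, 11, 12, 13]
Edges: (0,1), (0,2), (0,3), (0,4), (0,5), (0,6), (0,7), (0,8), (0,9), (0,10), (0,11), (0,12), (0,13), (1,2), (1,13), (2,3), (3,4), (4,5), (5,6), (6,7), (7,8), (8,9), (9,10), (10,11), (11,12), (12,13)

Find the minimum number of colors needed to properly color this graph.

W_{13} = C_{13} plus a hub adjacent to every cycle vertex.
The outer cycle needs 3 colors (odd cycle); the hub is adjacent to all of them so needs a fresh color.
Chromatic number = 3 + 1 = 4.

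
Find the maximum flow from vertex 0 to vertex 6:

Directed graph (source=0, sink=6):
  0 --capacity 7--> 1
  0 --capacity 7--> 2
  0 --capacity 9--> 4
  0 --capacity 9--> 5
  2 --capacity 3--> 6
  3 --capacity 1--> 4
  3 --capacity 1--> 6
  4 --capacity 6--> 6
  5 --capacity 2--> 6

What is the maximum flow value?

Computing max flow:
  Flow on (0->2): 3/7
  Flow on (0->4): 6/9
  Flow on (0->5): 2/9
  Flow on (2->6): 3/3
  Flow on (4->6): 6/6
  Flow on (5->6): 2/2
Maximum flow = 11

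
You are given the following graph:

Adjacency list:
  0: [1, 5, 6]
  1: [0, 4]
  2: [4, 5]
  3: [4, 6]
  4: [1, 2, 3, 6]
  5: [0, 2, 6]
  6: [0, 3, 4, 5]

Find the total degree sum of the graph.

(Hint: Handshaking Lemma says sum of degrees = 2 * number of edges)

Count edges: 10 edges.
By Handshaking Lemma: sum of degrees = 2 * 10 = 20.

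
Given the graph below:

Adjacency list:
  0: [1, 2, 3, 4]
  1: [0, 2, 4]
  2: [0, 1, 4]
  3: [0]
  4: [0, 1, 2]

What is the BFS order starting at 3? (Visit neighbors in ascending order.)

BFS from vertex 3 (neighbors processed in ascending order):
Visit order: 3, 0, 1, 2, 4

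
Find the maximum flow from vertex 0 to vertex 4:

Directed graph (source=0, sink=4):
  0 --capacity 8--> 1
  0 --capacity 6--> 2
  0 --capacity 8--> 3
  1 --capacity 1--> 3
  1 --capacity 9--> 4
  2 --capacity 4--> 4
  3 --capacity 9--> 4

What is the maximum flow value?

Computing max flow:
  Flow on (0->1): 8/8
  Flow on (0->2): 4/6
  Flow on (0->3): 8/8
  Flow on (1->4): 8/9
  Flow on (2->4): 4/4
  Flow on (3->4): 8/9
Maximum flow = 20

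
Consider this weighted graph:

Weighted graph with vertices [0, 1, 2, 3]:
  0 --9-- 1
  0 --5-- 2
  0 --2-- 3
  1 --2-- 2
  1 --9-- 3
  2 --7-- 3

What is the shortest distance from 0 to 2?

Using Dijkstra's algorithm from vertex 0:
Shortest path: 0 -> 2
Total weight: 5 = 5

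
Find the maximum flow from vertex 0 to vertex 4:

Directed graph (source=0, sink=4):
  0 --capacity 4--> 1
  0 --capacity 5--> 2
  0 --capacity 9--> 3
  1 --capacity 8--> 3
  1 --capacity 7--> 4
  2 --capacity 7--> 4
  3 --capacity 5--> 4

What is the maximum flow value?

Computing max flow:
  Flow on (0->1): 4/4
  Flow on (0->2): 5/5
  Flow on (0->3): 5/9
  Flow on (1->4): 4/7
  Flow on (2->4): 5/7
  Flow on (3->4): 5/5
Maximum flow = 14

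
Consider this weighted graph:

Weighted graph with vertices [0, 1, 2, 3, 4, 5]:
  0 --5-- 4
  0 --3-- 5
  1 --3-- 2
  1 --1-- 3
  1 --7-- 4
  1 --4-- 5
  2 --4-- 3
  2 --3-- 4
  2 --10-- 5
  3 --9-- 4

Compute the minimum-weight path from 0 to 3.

Using Dijkstra's algorithm from vertex 0:
Shortest path: 0 -> 5 -> 1 -> 3
Total weight: 3 + 4 + 1 = 8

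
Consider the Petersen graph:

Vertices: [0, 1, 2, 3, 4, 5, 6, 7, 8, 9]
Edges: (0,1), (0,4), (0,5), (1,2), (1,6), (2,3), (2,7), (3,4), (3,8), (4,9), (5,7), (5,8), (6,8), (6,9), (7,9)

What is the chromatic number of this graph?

The Petersen graph contains odd cycles (e.g. the outer 5-cycle), so chi >= 3.
A proper 3-coloring exists (it is a well-known 3-chromatic graph).
Chromatic number = 3.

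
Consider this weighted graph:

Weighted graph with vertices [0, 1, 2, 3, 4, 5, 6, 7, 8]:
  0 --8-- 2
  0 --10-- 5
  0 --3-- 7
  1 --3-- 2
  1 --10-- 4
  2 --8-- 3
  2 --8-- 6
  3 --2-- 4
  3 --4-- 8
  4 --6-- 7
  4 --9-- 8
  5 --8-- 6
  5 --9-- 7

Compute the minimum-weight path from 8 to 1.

Using Dijkstra's algorithm from vertex 8:
Shortest path: 8 -> 3 -> 2 -> 1
Total weight: 4 + 8 + 3 = 15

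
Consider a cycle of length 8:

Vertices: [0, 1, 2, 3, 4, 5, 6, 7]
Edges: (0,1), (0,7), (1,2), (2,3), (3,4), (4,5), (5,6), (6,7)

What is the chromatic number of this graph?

This is an even cycle (C_8). Even cycles are bipartite.
Chromatic number = 2.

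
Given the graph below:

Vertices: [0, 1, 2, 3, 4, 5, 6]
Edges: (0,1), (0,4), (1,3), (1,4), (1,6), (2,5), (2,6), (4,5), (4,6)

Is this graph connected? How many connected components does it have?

Checking connectivity: the graph has 1 connected component(s).
All vertices are reachable from each other. The graph IS connected.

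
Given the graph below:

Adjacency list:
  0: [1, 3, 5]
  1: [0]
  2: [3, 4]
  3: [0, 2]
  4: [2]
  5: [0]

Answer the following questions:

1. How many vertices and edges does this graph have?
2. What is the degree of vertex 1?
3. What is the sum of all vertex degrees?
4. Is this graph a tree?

Count: 6 vertices, 5 edges.
Vertex 1 has neighbors [0], degree = 1.
Handshaking lemma: 2 * 5 = 10.
A graph is a tree iff it is connected and has exactly n-1 edges. This graph is connected (all 6 vertices in one component) and has 6-1 = 5 edges. It is a tree.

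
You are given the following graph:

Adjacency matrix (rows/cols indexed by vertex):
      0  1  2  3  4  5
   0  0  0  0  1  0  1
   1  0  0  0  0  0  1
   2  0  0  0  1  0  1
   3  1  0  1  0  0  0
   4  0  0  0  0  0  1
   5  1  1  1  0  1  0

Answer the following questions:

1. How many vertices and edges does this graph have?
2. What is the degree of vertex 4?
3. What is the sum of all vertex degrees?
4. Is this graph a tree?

Count: 6 vertices, 6 edges.
Vertex 4 has neighbors [5], degree = 1.
Handshaking lemma: 2 * 6 = 12.
A tree on 6 vertices has 5 edges. This graph has 6 edges (1 extra). Not a tree.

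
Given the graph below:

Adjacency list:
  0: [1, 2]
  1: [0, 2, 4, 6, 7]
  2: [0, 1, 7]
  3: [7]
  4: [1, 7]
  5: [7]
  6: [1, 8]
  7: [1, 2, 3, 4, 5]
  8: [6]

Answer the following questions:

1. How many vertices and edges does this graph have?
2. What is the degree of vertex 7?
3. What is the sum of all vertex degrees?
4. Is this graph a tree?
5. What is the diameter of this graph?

Count: 9 vertices, 11 edges.
Vertex 7 has neighbors [1, 2, 3, 4, 5], degree = 5.
Handshaking lemma: 2 * 11 = 22.
A tree on 9 vertices has 8 edges. This graph has 11 edges (3 extra). Not a tree.
Diameter (longest shortest path) = 4.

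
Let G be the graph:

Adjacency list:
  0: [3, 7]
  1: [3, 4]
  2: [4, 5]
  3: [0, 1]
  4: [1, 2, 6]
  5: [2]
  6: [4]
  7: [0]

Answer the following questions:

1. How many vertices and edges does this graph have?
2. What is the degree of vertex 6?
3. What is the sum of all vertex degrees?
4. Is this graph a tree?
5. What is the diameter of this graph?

Count: 8 vertices, 7 edges.
Vertex 6 has neighbors [4], degree = 1.
Handshaking lemma: 2 * 7 = 14.
A graph is a tree iff it is connected and has exactly n-1 edges. This graph is connected (all 8 vertices in one component) and has 8-1 = 7 edges. It is a tree.
Diameter (longest shortest path) = 6.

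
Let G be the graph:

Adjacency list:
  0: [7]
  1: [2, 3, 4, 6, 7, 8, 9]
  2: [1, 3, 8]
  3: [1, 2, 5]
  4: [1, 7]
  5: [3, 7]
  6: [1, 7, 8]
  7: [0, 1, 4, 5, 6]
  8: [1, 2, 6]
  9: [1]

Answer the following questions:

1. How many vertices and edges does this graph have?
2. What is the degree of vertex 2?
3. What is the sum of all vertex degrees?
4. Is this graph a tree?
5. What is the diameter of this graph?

Count: 10 vertices, 15 edges.
Vertex 2 has neighbors [1, 3, 8], degree = 3.
Handshaking lemma: 2 * 15 = 30.
A tree on 10 vertices has 9 edges. This graph has 15 edges (6 extra). Not a tree.
Diameter (longest shortest path) = 3.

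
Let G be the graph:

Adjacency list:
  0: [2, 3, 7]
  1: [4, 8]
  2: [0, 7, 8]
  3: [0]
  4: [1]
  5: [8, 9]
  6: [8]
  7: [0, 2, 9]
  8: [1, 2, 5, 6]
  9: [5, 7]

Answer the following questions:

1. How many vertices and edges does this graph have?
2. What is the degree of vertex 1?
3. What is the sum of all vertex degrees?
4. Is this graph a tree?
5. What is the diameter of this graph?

Count: 10 vertices, 11 edges.
Vertex 1 has neighbors [4, 8], degree = 2.
Handshaking lemma: 2 * 11 = 22.
A tree on 10 vertices has 9 edges. This graph has 11 edges (2 extra). Not a tree.
Diameter (longest shortest path) = 5.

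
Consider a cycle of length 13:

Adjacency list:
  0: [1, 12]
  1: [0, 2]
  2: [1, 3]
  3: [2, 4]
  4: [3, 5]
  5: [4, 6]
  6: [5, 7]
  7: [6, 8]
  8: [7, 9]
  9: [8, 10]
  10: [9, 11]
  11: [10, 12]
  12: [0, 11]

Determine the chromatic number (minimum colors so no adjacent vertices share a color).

This is an odd cycle (C_13). Odd cycles are not bipartite (any 2-coloring forces two adjacent vertices to match), and 3 colors suffice.
Chromatic number = 3.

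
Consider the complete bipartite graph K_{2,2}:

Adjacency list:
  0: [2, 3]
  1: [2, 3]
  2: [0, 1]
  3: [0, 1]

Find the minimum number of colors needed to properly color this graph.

K_{2,2} is bipartite: vertices split into two independent sets of size 2 and 2.
Color one set 0, the other 1. No adjacent vertices share a color.
Chromatic number = 2.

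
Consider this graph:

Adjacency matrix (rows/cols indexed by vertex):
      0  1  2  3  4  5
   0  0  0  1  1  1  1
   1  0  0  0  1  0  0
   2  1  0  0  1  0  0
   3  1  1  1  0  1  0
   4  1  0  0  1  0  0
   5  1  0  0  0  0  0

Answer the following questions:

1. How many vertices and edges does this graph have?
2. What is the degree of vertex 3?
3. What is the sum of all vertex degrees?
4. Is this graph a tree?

Count: 6 vertices, 7 edges.
Vertex 3 has neighbors [0, 1, 2, 4], degree = 4.
Handshaking lemma: 2 * 7 = 14.
A tree on 6 vertices has 5 edges. This graph has 7 edges (2 extra). Not a tree.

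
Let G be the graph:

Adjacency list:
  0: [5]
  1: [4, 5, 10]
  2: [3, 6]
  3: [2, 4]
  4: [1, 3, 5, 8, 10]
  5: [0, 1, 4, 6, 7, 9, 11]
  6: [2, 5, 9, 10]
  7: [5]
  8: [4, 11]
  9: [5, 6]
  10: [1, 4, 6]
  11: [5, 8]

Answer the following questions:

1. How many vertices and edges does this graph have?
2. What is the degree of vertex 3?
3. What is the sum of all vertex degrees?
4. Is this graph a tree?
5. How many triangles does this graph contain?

Count: 12 vertices, 17 edges.
Vertex 3 has neighbors [2, 4], degree = 2.
Handshaking lemma: 2 * 17 = 34.
A tree on 12 vertices has 11 edges. This graph has 17 edges (6 extra). Not a tree.
Number of triangles = 3.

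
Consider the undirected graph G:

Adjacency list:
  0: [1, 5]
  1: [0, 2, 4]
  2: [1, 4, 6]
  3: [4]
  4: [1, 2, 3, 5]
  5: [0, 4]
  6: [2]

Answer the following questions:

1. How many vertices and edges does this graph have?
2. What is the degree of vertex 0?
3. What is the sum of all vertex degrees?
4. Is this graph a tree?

Count: 7 vertices, 8 edges.
Vertex 0 has neighbors [1, 5], degree = 2.
Handshaking lemma: 2 * 8 = 16.
A tree on 7 vertices has 6 edges. This graph has 8 edges (2 extra). Not a tree.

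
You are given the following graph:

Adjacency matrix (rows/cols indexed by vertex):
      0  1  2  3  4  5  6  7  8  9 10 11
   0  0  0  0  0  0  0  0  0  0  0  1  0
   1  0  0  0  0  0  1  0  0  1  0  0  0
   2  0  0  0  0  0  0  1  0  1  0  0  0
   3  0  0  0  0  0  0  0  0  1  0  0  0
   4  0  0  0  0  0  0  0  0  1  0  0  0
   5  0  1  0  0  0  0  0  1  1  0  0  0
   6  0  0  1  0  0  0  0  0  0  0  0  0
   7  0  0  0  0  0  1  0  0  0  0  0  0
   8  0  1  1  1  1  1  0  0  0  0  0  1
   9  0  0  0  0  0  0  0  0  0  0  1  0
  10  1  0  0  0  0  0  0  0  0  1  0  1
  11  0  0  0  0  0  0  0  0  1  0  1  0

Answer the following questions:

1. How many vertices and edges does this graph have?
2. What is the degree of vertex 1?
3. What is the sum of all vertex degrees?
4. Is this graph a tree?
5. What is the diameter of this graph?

Count: 12 vertices, 12 edges.
Vertex 1 has neighbors [5, 8], degree = 2.
Handshaking lemma: 2 * 12 = 24.
A tree on 12 vertices has 11 edges. This graph has 12 edges (1 extra). Not a tree.
Diameter (longest shortest path) = 5.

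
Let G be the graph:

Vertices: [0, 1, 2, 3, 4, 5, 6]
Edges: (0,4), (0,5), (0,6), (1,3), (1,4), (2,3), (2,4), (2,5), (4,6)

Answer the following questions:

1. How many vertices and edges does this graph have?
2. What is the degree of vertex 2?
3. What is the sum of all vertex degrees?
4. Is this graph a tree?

Count: 7 vertices, 9 edges.
Vertex 2 has neighbors [3, 4, 5], degree = 3.
Handshaking lemma: 2 * 9 = 18.
A tree on 7 vertices has 6 edges. This graph has 9 edges (3 extra). Not a tree.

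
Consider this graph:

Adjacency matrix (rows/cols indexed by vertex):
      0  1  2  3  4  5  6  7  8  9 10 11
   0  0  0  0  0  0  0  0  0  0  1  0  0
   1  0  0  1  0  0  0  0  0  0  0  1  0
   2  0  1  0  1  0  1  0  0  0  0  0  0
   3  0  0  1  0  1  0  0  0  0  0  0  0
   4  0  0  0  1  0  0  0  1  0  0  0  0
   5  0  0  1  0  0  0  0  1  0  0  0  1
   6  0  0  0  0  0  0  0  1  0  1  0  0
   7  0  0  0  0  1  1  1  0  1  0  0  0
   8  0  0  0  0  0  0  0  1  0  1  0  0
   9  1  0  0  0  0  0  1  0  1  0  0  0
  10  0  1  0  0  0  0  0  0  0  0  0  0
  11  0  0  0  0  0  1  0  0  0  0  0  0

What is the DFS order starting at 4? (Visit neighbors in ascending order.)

DFS from vertex 4 (neighbors processed in ascending order):
Visit order: 4, 3, 2, 1, 10, 5, 7, 6, 9, 0, 8, 11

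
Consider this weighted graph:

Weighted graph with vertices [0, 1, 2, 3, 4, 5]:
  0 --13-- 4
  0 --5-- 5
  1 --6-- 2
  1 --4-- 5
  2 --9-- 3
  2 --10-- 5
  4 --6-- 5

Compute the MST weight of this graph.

Applying Kruskal's algorithm (sort edges by weight, add if no cycle):
  Add (1,5) w=4
  Add (0,5) w=5
  Add (1,2) w=6
  Add (4,5) w=6
  Add (2,3) w=9
  Skip (2,5) w=10 (creates cycle)
  Skip (0,4) w=13 (creates cycle)
MST weight = 30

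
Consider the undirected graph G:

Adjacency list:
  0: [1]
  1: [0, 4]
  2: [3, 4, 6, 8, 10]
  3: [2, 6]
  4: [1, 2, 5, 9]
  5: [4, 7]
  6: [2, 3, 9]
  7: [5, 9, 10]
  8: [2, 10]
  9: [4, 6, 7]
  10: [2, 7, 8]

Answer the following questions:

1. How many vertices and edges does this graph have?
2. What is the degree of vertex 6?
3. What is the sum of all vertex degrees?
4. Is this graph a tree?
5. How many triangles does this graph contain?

Count: 11 vertices, 15 edges.
Vertex 6 has neighbors [2, 3, 9], degree = 3.
Handshaking lemma: 2 * 15 = 30.
A tree on 11 vertices has 10 edges. This graph has 15 edges (5 extra). Not a tree.
Number of triangles = 2.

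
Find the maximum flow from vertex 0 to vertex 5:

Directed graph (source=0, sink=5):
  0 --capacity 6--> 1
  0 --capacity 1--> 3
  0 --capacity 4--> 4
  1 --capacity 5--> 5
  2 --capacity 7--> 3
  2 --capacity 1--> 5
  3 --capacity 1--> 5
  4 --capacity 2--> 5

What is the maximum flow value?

Computing max flow:
  Flow on (0->1): 5/6
  Flow on (0->3): 1/1
  Flow on (0->4): 2/4
  Flow on (1->5): 5/5
  Flow on (3->5): 1/1
  Flow on (4->5): 2/2
Maximum flow = 8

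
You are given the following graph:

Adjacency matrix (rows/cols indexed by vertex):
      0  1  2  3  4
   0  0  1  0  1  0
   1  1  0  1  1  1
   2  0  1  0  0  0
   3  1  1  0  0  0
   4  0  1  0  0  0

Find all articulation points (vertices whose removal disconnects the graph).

An articulation point is a vertex whose removal disconnects the graph.
Articulation points: [1]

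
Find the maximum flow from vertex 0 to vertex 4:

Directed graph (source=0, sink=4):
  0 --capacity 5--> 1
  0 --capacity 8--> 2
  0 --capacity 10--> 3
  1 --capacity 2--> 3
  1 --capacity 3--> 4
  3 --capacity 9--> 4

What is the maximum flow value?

Computing max flow:
  Flow on (0->1): 3/5
  Flow on (0->3): 9/10
  Flow on (1->4): 3/3
  Flow on (3->4): 9/9
Maximum flow = 12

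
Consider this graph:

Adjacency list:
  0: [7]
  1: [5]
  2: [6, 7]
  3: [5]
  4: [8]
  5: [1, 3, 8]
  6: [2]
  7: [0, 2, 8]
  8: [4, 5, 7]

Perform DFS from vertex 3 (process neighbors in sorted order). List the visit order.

DFS from vertex 3 (neighbors processed in ascending order):
Visit order: 3, 5, 1, 8, 4, 7, 0, 2, 6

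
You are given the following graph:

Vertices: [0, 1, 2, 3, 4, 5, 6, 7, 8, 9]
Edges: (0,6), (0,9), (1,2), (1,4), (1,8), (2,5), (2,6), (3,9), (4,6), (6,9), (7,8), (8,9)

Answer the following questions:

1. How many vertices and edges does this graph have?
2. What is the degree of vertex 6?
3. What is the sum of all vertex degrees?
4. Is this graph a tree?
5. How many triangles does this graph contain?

Count: 10 vertices, 12 edges.
Vertex 6 has neighbors [0, 2, 4, 9], degree = 4.
Handshaking lemma: 2 * 12 = 24.
A tree on 10 vertices has 9 edges. This graph has 12 edges (3 extra). Not a tree.
Number of triangles = 1.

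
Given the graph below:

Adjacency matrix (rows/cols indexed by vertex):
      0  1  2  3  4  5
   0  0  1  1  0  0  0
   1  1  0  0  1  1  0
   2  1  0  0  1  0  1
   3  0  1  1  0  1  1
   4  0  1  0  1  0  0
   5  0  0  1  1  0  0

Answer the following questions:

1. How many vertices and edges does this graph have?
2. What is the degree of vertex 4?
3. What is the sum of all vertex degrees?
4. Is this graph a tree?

Count: 6 vertices, 8 edges.
Vertex 4 has neighbors [1, 3], degree = 2.
Handshaking lemma: 2 * 8 = 16.
A tree on 6 vertices has 5 edges. This graph has 8 edges (3 extra). Not a tree.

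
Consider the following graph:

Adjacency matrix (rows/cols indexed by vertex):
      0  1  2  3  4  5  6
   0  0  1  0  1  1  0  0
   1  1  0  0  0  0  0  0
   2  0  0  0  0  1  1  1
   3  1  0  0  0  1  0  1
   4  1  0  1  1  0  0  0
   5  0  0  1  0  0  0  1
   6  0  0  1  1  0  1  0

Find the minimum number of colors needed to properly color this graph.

The graph has a maximum clique of size 3 (lower bound on chromatic number).
A valid 3-coloring: {0: 0, 1: 1, 2: 0, 3: 1, 4: 2, 5: 1, 6: 2}.
Chromatic number = 3.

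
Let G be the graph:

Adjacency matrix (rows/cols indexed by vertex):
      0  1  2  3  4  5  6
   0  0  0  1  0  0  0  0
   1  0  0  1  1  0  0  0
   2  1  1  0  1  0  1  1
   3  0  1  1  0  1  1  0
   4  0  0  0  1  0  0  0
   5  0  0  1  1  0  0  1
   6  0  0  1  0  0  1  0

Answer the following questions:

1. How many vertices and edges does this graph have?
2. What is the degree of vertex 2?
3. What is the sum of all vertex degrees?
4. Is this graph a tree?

Count: 7 vertices, 9 edges.
Vertex 2 has neighbors [0, 1, 3, 5, 6], degree = 5.
Handshaking lemma: 2 * 9 = 18.
A tree on 7 vertices has 6 edges. This graph has 9 edges (3 extra). Not a tree.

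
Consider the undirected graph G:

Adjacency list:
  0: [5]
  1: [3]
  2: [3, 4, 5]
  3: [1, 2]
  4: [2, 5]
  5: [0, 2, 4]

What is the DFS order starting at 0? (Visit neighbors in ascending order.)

DFS from vertex 0 (neighbors processed in ascending order):
Visit order: 0, 5, 2, 3, 1, 4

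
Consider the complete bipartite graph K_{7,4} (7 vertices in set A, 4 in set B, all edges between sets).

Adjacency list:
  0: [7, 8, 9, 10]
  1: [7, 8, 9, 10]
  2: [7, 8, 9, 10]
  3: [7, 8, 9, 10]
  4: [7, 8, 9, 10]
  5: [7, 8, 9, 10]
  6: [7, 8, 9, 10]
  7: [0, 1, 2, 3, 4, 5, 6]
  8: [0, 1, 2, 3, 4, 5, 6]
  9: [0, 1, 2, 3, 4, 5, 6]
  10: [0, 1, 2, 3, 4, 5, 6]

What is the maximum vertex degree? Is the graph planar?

Set-A vertices have degree 4; set-B vertices have degree 7. Maximum degree = max(7,4) = 7.
K_{7,4} contains K_{3,3} as a subgraph (since both sides have >= 3 vertices); by Kuratowski's theorem it is not planar.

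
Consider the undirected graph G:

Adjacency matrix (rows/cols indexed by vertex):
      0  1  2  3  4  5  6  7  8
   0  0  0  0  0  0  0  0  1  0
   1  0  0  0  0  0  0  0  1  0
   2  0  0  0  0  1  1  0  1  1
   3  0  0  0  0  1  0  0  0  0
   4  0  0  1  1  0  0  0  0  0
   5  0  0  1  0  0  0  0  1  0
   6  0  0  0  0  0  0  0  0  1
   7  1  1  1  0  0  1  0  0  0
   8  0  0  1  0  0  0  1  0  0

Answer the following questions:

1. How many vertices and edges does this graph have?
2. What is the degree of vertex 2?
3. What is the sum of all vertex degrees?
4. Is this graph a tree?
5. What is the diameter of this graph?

Count: 9 vertices, 9 edges.
Vertex 2 has neighbors [4, 5, 7, 8], degree = 4.
Handshaking lemma: 2 * 9 = 18.
A tree on 9 vertices has 8 edges. This graph has 9 edges (1 extra). Not a tree.
Diameter (longest shortest path) = 4.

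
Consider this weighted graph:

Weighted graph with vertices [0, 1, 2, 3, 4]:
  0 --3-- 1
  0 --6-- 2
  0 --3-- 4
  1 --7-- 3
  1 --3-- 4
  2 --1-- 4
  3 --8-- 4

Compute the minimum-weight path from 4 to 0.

Using Dijkstra's algorithm from vertex 4:
Shortest path: 4 -> 0
Total weight: 3 = 3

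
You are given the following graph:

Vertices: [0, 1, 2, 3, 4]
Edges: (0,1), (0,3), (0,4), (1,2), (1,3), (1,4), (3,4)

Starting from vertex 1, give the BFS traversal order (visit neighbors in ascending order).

BFS from vertex 1 (neighbors processed in ascending order):
Visit order: 1, 0, 2, 3, 4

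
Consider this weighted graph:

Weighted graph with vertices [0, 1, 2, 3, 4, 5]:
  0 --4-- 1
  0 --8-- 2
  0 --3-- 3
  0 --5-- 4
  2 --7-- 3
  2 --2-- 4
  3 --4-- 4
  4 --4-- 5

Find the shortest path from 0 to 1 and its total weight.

Using Dijkstra's algorithm from vertex 0:
Shortest path: 0 -> 1
Total weight: 4 = 4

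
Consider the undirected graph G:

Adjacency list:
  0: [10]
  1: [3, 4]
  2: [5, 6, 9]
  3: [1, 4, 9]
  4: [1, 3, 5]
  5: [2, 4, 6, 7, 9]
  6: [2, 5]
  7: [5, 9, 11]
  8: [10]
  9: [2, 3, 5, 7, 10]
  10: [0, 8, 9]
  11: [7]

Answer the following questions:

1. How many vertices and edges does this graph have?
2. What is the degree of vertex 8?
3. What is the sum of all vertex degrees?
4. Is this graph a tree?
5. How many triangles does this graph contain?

Count: 12 vertices, 16 edges.
Vertex 8 has neighbors [10], degree = 1.
Handshaking lemma: 2 * 16 = 32.
A tree on 12 vertices has 11 edges. This graph has 16 edges (5 extra). Not a tree.
Number of triangles = 4.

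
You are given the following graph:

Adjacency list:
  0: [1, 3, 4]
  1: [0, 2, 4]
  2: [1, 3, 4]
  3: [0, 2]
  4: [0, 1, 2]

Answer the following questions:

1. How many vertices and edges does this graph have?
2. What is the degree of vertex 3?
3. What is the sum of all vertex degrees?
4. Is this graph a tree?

Count: 5 vertices, 7 edges.
Vertex 3 has neighbors [0, 2], degree = 2.
Handshaking lemma: 2 * 7 = 14.
A tree on 5 vertices has 4 edges. This graph has 7 edges (3 extra). Not a tree.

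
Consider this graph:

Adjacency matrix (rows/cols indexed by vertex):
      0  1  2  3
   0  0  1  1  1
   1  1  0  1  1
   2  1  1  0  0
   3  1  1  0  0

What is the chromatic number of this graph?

The graph has a maximum clique of size 3 (lower bound on chromatic number).
A valid 3-coloring: {0: 0, 1: 1, 2: 2, 3: 2}.
Chromatic number = 3.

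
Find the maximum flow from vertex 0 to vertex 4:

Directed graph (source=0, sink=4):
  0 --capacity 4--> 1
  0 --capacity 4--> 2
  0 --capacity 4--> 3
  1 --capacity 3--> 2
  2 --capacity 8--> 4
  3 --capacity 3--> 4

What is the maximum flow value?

Computing max flow:
  Flow on (0->1): 3/4
  Flow on (0->2): 4/4
  Flow on (0->3): 3/4
  Flow on (1->2): 3/3
  Flow on (2->4): 7/8
  Flow on (3->4): 3/3
Maximum flow = 10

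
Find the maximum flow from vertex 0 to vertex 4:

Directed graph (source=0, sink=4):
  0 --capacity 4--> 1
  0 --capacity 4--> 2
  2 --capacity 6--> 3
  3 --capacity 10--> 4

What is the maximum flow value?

Computing max flow:
  Flow on (0->2): 4/4
  Flow on (2->3): 4/6
  Flow on (3->4): 4/10
Maximum flow = 4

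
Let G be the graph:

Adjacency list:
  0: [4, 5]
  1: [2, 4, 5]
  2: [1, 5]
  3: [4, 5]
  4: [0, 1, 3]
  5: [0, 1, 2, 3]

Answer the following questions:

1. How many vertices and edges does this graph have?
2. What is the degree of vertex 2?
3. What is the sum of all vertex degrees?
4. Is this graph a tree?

Count: 6 vertices, 8 edges.
Vertex 2 has neighbors [1, 5], degree = 2.
Handshaking lemma: 2 * 8 = 16.
A tree on 6 vertices has 5 edges. This graph has 8 edges (3 extra). Not a tree.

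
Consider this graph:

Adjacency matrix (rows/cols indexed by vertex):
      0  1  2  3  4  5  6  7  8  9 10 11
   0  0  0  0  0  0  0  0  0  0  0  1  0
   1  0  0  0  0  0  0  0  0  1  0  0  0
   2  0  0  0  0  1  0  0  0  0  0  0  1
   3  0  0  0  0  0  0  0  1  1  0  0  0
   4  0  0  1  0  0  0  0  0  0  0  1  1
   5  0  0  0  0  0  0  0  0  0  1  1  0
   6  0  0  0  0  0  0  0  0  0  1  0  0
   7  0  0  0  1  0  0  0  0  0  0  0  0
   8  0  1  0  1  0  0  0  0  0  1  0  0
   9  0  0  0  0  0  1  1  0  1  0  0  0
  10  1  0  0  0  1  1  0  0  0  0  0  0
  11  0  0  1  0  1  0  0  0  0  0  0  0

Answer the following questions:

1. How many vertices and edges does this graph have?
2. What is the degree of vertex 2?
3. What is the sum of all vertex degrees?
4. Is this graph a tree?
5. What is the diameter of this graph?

Count: 12 vertices, 12 edges.
Vertex 2 has neighbors [4, 11], degree = 2.
Handshaking lemma: 2 * 12 = 24.
A tree on 12 vertices has 11 edges. This graph has 12 edges (1 extra). Not a tree.
Diameter (longest shortest path) = 7.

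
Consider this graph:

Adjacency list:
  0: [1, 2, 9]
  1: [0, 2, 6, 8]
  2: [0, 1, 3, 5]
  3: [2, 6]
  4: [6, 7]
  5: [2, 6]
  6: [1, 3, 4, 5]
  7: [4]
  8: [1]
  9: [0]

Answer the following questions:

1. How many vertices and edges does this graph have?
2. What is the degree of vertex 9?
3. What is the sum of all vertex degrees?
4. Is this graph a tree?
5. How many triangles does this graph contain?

Count: 10 vertices, 12 edges.
Vertex 9 has neighbors [0], degree = 1.
Handshaking lemma: 2 * 12 = 24.
A tree on 10 vertices has 9 edges. This graph has 12 edges (3 extra). Not a tree.
Number of triangles = 1.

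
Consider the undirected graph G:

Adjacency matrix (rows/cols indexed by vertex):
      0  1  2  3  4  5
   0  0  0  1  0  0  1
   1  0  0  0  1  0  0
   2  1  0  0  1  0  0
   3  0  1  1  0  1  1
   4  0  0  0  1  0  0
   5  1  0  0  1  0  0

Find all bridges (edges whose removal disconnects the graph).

A bridge is an edge whose removal increases the number of connected components.
Bridges found: (1,3), (3,4)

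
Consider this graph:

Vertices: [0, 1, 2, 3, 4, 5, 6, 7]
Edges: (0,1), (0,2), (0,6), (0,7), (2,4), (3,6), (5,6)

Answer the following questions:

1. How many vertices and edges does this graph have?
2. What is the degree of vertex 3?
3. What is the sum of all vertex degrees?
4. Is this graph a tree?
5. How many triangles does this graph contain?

Count: 8 vertices, 7 edges.
Vertex 3 has neighbors [6], degree = 1.
Handshaking lemma: 2 * 7 = 14.
A graph is a tree iff it is connected and has exactly n-1 edges. This graph is connected (all 8 vertices in one component) and has 8-1 = 7 edges. It is a tree.
Number of triangles = 0.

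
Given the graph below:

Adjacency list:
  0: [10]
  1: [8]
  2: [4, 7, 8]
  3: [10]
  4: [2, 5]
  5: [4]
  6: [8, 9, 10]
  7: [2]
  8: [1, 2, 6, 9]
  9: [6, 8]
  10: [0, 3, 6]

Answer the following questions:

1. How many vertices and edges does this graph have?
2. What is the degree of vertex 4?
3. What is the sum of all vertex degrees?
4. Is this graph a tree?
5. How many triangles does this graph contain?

Count: 11 vertices, 11 edges.
Vertex 4 has neighbors [2, 5], degree = 2.
Handshaking lemma: 2 * 11 = 22.
A tree on 11 vertices has 10 edges. This graph has 11 edges (1 extra). Not a tree.
Number of triangles = 1.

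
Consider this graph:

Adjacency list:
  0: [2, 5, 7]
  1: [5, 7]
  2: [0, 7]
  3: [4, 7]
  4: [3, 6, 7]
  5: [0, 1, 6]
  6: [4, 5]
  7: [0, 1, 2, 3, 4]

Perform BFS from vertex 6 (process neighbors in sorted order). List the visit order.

BFS from vertex 6 (neighbors processed in ascending order):
Visit order: 6, 4, 5, 3, 7, 0, 1, 2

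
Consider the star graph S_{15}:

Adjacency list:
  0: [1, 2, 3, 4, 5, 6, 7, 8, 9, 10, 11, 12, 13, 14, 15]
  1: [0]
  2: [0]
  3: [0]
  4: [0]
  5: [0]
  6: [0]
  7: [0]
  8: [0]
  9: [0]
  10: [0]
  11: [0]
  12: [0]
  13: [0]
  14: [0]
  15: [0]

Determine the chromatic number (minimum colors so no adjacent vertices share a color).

S_{15} has one hub adjacent to 15 leaves; leaves are pairwise non-adjacent.
Color the hub 0 and every leaf 1.
Chromatic number = 2.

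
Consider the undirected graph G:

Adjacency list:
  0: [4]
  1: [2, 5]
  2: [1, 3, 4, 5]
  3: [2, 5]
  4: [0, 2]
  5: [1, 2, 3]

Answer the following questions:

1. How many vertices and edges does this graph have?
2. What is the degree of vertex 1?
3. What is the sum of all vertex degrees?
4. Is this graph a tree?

Count: 6 vertices, 7 edges.
Vertex 1 has neighbors [2, 5], degree = 2.
Handshaking lemma: 2 * 7 = 14.
A tree on 6 vertices has 5 edges. This graph has 7 edges (2 extra). Not a tree.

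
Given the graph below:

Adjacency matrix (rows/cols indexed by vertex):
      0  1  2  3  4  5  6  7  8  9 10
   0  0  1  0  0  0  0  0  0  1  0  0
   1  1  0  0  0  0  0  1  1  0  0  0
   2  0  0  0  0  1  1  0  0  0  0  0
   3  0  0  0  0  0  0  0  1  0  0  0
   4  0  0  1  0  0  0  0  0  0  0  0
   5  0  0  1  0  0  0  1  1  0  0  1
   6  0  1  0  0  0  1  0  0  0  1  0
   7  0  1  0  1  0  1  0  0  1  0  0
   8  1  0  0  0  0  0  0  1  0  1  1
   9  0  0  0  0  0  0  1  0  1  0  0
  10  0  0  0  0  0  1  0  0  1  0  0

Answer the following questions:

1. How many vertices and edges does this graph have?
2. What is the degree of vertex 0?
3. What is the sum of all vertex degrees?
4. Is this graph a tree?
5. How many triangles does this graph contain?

Count: 11 vertices, 14 edges.
Vertex 0 has neighbors [1, 8], degree = 2.
Handshaking lemma: 2 * 14 = 28.
A tree on 11 vertices has 10 edges. This graph has 14 edges (4 extra). Not a tree.
Number of triangles = 0.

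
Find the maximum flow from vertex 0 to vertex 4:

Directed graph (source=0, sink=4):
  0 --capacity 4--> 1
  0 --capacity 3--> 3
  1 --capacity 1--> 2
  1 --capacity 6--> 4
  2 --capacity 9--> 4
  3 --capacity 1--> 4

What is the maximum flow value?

Computing max flow:
  Flow on (0->1): 4/4
  Flow on (0->3): 1/3
  Flow on (1->4): 4/6
  Flow on (3->4): 1/1
Maximum flow = 5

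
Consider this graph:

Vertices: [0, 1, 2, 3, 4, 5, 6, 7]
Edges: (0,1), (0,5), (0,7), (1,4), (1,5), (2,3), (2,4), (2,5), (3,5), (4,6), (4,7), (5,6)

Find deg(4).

Vertex 4 has neighbors [1, 2, 6, 7], so deg(4) = 4.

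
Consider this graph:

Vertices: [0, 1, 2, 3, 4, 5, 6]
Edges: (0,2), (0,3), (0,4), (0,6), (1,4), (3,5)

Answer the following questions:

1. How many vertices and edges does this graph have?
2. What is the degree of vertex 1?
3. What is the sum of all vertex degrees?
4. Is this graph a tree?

Count: 7 vertices, 6 edges.
Vertex 1 has neighbors [4], degree = 1.
Handshaking lemma: 2 * 6 = 12.
A graph is a tree iff it is connected and has exactly n-1 edges. This graph is connected (all 7 vertices in one component) and has 7-1 = 6 edges. It is a tree.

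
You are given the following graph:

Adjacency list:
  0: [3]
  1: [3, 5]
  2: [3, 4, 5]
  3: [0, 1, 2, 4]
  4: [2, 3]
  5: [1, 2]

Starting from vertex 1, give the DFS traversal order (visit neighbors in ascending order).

DFS from vertex 1 (neighbors processed in ascending order):
Visit order: 1, 3, 0, 2, 4, 5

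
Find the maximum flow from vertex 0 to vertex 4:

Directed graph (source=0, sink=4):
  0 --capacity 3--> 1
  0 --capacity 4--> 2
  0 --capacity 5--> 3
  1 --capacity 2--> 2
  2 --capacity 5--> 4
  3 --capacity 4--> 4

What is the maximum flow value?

Computing max flow:
  Flow on (0->1): 2/3
  Flow on (0->2): 3/4
  Flow on (0->3): 4/5
  Flow on (1->2): 2/2
  Flow on (2->4): 5/5
  Flow on (3->4): 4/4
Maximum flow = 9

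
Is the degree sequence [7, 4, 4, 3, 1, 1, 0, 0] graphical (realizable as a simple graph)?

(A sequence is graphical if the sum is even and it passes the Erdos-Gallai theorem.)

Sum of degrees = 20. Sum is even but fails Erdos-Gallai. The sequence is NOT graphical.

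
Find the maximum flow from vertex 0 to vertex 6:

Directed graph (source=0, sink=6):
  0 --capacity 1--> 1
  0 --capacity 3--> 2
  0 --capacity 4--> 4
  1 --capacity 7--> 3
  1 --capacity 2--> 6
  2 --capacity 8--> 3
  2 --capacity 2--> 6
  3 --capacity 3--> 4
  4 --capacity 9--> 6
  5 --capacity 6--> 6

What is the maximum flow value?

Computing max flow:
  Flow on (0->1): 1/1
  Flow on (0->2): 3/3
  Flow on (0->4): 4/4
  Flow on (1->6): 1/2
  Flow on (2->3): 1/8
  Flow on (2->6): 2/2
  Flow on (3->4): 1/3
  Flow on (4->6): 5/9
Maximum flow = 8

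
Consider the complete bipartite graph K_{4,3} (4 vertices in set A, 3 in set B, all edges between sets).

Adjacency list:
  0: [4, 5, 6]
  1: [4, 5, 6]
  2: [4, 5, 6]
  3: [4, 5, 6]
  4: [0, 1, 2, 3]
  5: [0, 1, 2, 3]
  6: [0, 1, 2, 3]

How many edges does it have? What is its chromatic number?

K_{4,3} has 4 * 3 = 12 edges.
Bipartite graphs have chromatic number 2 (color each partition differently).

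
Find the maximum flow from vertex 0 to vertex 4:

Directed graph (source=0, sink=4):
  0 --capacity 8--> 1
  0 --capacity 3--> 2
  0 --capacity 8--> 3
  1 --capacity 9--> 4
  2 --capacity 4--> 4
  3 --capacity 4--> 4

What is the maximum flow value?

Computing max flow:
  Flow on (0->1): 8/8
  Flow on (0->2): 3/3
  Flow on (0->3): 4/8
  Flow on (1->4): 8/9
  Flow on (2->4): 3/4
  Flow on (3->4): 4/4
Maximum flow = 15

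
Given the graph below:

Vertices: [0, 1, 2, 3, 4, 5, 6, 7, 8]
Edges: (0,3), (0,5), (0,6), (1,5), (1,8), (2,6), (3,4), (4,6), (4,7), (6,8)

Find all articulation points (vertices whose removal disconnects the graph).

An articulation point is a vertex whose removal disconnects the graph.
Articulation points: [4, 6]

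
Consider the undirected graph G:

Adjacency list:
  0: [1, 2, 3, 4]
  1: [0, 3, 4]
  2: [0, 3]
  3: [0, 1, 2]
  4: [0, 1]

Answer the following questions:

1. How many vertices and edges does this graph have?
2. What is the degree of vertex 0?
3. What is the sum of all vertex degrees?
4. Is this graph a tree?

Count: 5 vertices, 7 edges.
Vertex 0 has neighbors [1, 2, 3, 4], degree = 4.
Handshaking lemma: 2 * 7 = 14.
A tree on 5 vertices has 4 edges. This graph has 7 edges (3 extra). Not a tree.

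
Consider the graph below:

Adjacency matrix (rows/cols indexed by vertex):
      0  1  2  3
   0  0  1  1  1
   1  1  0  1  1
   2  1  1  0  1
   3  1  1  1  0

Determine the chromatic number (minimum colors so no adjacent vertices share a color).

The graph has a maximum clique of size 4 (lower bound on chromatic number).
A valid 4-coloring: {0: 0, 1: 1, 2: 2, 3: 3}.
Chromatic number = 4.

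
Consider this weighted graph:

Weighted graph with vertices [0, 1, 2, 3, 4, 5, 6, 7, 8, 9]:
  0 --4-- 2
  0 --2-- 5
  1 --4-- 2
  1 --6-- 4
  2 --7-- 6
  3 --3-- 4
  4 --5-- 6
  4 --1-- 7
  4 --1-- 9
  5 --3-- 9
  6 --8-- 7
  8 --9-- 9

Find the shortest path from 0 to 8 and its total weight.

Using Dijkstra's algorithm from vertex 0:
Shortest path: 0 -> 5 -> 9 -> 8
Total weight: 2 + 3 + 9 = 14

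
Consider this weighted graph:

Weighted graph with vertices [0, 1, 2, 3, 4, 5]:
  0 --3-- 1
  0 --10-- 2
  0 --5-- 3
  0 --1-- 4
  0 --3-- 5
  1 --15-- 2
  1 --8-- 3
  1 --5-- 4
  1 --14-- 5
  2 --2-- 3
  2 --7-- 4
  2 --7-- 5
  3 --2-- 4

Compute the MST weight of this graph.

Applying Kruskal's algorithm (sort edges by weight, add if no cycle):
  Add (0,4) w=1
  Add (2,3) w=2
  Add (3,4) w=2
  Add (0,5) w=3
  Add (0,1) w=3
  Skip (0,3) w=5 (creates cycle)
  Skip (1,4) w=5 (creates cycle)
  Skip (2,4) w=7 (creates cycle)
  Skip (2,5) w=7 (creates cycle)
  Skip (1,3) w=8 (creates cycle)
  Skip (0,2) w=10 (creates cycle)
  Skip (1,5) w=14 (creates cycle)
  Skip (1,2) w=15 (creates cycle)
MST weight = 11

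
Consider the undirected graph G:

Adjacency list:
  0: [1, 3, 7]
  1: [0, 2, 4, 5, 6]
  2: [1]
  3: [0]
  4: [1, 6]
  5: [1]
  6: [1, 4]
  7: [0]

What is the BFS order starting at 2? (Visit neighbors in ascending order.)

BFS from vertex 2 (neighbors processed in ascending order):
Visit order: 2, 1, 0, 4, 5, 6, 3, 7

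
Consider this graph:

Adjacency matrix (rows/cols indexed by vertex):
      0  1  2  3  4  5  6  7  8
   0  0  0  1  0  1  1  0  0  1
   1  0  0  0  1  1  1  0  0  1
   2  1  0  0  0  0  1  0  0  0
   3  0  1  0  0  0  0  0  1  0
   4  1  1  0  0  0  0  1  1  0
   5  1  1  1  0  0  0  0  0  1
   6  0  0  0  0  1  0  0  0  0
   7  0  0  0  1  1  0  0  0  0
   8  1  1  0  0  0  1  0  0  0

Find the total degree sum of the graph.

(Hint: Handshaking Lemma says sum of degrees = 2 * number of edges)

Count edges: 13 edges.
By Handshaking Lemma: sum of degrees = 2 * 13 = 26.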